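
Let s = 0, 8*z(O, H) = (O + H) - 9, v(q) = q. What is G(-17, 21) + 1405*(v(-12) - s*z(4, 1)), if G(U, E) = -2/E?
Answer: -354062/21 ≈ -16860.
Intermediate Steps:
z(O, H) = -9/8 + H/8 + O/8 (z(O, H) = ((O + H) - 9)/8 = ((H + O) - 9)/8 = (-9 + H + O)/8 = -9/8 + H/8 + O/8)
G(-17, 21) + 1405*(v(-12) - s*z(4, 1)) = -2/21 + 1405*(-12 - 0*(-9/8 + (1/8)*1 + (1/8)*4)) = -2*1/21 + 1405*(-12 - 0*(-9/8 + 1/8 + 1/2)) = -2/21 + 1405*(-12 - 0*(-1)/2) = -2/21 + 1405*(-12 - 1*0) = -2/21 + 1405*(-12 + 0) = -2/21 + 1405*(-12) = -2/21 - 16860 = -354062/21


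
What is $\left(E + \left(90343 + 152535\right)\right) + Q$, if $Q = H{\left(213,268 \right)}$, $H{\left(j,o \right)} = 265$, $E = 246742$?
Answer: $489885$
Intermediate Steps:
$Q = 265$
$\left(E + \left(90343 + 152535\right)\right) + Q = \left(246742 + \left(90343 + 152535\right)\right) + 265 = \left(246742 + 242878\right) + 265 = 489620 + 265 = 489885$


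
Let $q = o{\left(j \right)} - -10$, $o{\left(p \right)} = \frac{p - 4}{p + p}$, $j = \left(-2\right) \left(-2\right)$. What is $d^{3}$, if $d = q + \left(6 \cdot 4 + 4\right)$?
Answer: $54872$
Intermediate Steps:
$j = 4$
$o{\left(p \right)} = \frac{-4 + p}{2 p}$
$q = 10$ ($q = \frac{-4 + 4}{2 \cdot 4} - -10 = \frac{1}{2} \cdot \frac{1}{4} \cdot 0 + 10 = 0 + 10 = 10$)
$d = 38$ ($d = 10 + \left(6 \cdot 4 + 4\right) = 10 + \left(24 + 4\right) = 10 + 28 = 38$)
$d^{3} = 38^{3} = 54872$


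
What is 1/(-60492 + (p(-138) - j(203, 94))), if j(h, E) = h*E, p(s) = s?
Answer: -1/79712 ≈ -1.2545e-5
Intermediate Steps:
j(h, E) = E*h
1/(-60492 + (p(-138) - j(203, 94))) = 1/(-60492 + (-138 - 94*203)) = 1/(-60492 + (-138 - 1*19082)) = 1/(-60492 + (-138 - 19082)) = 1/(-60492 - 19220) = 1/(-79712) = -1/79712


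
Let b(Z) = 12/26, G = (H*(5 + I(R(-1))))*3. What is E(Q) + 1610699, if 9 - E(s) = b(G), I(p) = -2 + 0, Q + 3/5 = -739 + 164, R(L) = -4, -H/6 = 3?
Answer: 20939198/13 ≈ 1.6107e+6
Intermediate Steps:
H = -18 (H = -6*3 = -18)
Q = -2878/5 (Q = -⅗ + (-739 + 164) = -⅗ - 575 = -2878/5 ≈ -575.60)
I(p) = -2
G = -162 (G = -18*(5 - 2)*3 = -18*3*3 = -54*3 = -162)
b(Z) = 6/13 (b(Z) = 12*(1/26) = 6/13)
E(s) = 111/13 (E(s) = 9 - 1*6/13 = 9 - 6/13 = 111/13)
E(Q) + 1610699 = 111/13 + 1610699 = 20939198/13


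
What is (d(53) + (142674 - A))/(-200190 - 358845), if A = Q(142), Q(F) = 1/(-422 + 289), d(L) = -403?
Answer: -6307348/24783885 ≈ -0.25449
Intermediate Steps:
Q(F) = -1/133 (Q(F) = 1/(-133) = -1/133)
A = -1/133 ≈ -0.0075188
(d(53) + (142674 - A))/(-200190 - 358845) = (-403 + (142674 - 1*(-1/133)))/(-200190 - 358845) = (-403 + (142674 + 1/133))/(-559035) = (-403 + 18975643/133)*(-1/559035) = (18922044/133)*(-1/559035) = -6307348/24783885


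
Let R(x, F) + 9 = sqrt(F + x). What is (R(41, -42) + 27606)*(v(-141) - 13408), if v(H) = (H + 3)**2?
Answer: 155536692 + 5636*I ≈ 1.5554e+8 + 5636.0*I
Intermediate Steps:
v(H) = (3 + H)**2
R(x, F) = -9 + sqrt(F + x)
(R(41, -42) + 27606)*(v(-141) - 13408) = ((-9 + sqrt(-42 + 41)) + 27606)*((3 - 141)**2 - 13408) = ((-9 + sqrt(-1)) + 27606)*((-138)**2 - 13408) = ((-9 + I) + 27606)*(19044 - 13408) = (27597 + I)*5636 = 155536692 + 5636*I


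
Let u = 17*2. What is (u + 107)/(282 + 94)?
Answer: 3/8 ≈ 0.37500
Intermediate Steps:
u = 34
(u + 107)/(282 + 94) = (34 + 107)/(282 + 94) = 141/376 = 141*(1/376) = 3/8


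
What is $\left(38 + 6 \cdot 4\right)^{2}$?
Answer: $3844$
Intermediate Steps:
$\left(38 + 6 \cdot 4\right)^{2} = \left(38 + 24\right)^{2} = 62^{2} = 3844$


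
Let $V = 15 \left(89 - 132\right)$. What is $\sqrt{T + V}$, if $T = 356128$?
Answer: $\sqrt{355483} \approx 596.22$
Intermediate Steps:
$V = -645$ ($V = 15 \left(-43\right) = -645$)
$\sqrt{T + V} = \sqrt{356128 - 645} = \sqrt{355483}$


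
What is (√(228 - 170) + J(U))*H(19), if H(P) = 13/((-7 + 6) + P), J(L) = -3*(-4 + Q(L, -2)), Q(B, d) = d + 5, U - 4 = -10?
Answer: 13/6 + 13*√58/18 ≈ 7.6669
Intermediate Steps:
U = -6 (U = 4 - 10 = -6)
Q(B, d) = 5 + d
J(L) = 3 (J(L) = -3*(-4 + (5 - 2)) = -3*(-4 + 3) = -3*(-1) = 3)
H(P) = 13/(-1 + P)
(√(228 - 170) + J(U))*H(19) = (√(228 - 170) + 3)*(13/(-1 + 19)) = (√58 + 3)*(13/18) = (3 + √58)*(13*(1/18)) = (3 + √58)*(13/18) = 13/6 + 13*√58/18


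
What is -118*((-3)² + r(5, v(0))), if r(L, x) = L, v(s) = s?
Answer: -1652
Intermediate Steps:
-118*((-3)² + r(5, v(0))) = -118*((-3)² + 5) = -118*(9 + 5) = -118*14 = -1652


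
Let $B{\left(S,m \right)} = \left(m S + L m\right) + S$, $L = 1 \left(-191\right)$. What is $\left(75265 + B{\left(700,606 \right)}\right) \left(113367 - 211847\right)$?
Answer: $-37857583120$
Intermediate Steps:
$L = -191$
$B{\left(S,m \right)} = S - 191 m + S m$ ($B{\left(S,m \right)} = \left(m S - 191 m\right) + S = \left(S m - 191 m\right) + S = \left(- 191 m + S m\right) + S = S - 191 m + S m$)
$\left(75265 + B{\left(700,606 \right)}\right) \left(113367 - 211847\right) = \left(75265 + \left(700 - 115746 + 700 \cdot 606\right)\right) \left(113367 - 211847\right) = \left(75265 + \left(700 - 115746 + 424200\right)\right) \left(-98480\right) = \left(75265 + 309154\right) \left(-98480\right) = 384419 \left(-98480\right) = -37857583120$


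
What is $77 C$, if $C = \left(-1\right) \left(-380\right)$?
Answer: $29260$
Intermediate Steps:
$C = 380$
$77 C = 77 \cdot 380 = 29260$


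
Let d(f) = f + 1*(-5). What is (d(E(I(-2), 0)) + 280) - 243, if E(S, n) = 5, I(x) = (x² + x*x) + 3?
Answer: 37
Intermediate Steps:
I(x) = 3 + 2*x² (I(x) = (x² + x²) + 3 = 2*x² + 3 = 3 + 2*x²)
d(f) = -5 + f (d(f) = f - 5 = -5 + f)
(d(E(I(-2), 0)) + 280) - 243 = ((-5 + 5) + 280) - 243 = (0 + 280) - 243 = 280 - 243 = 37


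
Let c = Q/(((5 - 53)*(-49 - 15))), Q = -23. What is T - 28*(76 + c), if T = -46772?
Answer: -37555039/768 ≈ -48900.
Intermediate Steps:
c = -23/3072 (c = -23*1/((-49 - 15)*(5 - 53)) = -23/((-48*(-64))) = -23/3072 ≈ -0.0074870)
T - 28*(76 + c) = -46772 - 28*(76 - 23/3072) = -46772 - 28*233449/3072 = -46772 - 1*1634143/768 = -46772 - 1634143/768 = -37555039/768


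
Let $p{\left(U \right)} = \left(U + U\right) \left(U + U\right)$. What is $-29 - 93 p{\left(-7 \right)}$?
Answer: $-18257$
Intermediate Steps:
$p{\left(U \right)} = 4 U^{2}$ ($p{\left(U \right)} = 2 U 2 U = 4 U^{2}$)
$-29 - 93 p{\left(-7 \right)} = -29 - 93 \cdot 4 \left(-7\right)^{2} = -29 - 93 \cdot 4 \cdot 49 = -29 - 18228 = -18257$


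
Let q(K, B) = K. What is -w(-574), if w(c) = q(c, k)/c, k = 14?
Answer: -1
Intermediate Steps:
w(c) = 1 (w(c) = c/c = 1)
-w(-574) = -1*1 = -1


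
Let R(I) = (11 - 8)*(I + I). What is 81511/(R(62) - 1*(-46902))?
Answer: 81511/47274 ≈ 1.7242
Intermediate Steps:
R(I) = 6*I (R(I) = 3*(2*I) = 6*I)
81511/(R(62) - 1*(-46902)) = 81511/(6*62 - 1*(-46902)) = 81511/(372 + 46902) = 81511/47274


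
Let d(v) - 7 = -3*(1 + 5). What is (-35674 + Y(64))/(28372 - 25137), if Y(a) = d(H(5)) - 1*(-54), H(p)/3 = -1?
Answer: -35631/3235 ≈ -11.014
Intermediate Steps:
H(p) = -3 (H(p) = 3*(-1) = -3)
d(v) = -11 (d(v) = 7 - 3*(1 + 5) = 7 - 3*6 = 7 - 18 = -11)
Y(a) = 43 (Y(a) = -11 - 1*(-54) = -11 + 54 = 43)
(-35674 + Y(64))/(28372 - 25137) = (-35674 + 43)/(28372 - 25137) = -35631/3235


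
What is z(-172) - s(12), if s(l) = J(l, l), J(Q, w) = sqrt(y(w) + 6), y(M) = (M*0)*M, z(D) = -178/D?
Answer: 89/86 - sqrt(6) ≈ -1.4146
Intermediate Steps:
y(M) = 0 (y(M) = 0*M = 0)
J(Q, w) = sqrt(6) (J(Q, w) = sqrt(0 + 6) = sqrt(6))
s(l) = sqrt(6)
z(-172) - s(12) = -178/(-172) - sqrt(6) = -178*(-1/172) - sqrt(6) = 89/86 - sqrt(6)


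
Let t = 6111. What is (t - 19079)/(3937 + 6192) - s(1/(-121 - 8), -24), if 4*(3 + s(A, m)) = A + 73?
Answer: -21596615/1306641 ≈ -16.528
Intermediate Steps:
s(A, m) = 61/4 + A/4 (s(A, m) = -3 + (A + 73)/4 = -3 + (73 + A)/4 = -3 + (73/4 + A/4) = 61/4 + A/4)
(t - 19079)/(3937 + 6192) - s(1/(-121 - 8), -24) = (6111 - 19079)/(3937 + 6192) - (61/4 + 1/(4*(-121 - 8))) = -12968/10129 - (61/4 + (¼)/(-129)) = -12968*1/10129 - (61/4 + (¼)*(-1/129)) = -12968/10129 - (61/4 - 1/516) = -12968/10129 - 1*1967/129 = -12968/10129 - 1967/129 = -21596615/1306641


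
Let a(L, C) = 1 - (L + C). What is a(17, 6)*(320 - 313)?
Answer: -154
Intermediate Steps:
a(L, C) = 1 - C - L (a(L, C) = 1 - (C + L) = 1 + (-C - L) = 1 - C - L)
a(17, 6)*(320 - 313) = (1 - 1*6 - 1*17)*(320 - 313) = (1 - 6 - 17)*7 = -22*7 = -154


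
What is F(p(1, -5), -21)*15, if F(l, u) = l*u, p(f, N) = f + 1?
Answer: -630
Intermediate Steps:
p(f, N) = 1 + f
F(p(1, -5), -21)*15 = ((1 + 1)*(-21))*15 = (2*(-21))*15 = -42*15 = -630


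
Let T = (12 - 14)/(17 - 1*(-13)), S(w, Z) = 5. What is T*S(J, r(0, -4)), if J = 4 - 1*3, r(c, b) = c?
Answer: -⅓ ≈ -0.33333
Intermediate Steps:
J = 1 (J = 4 - 3 = 1)
T = -1/15 (T = -2/(17 + 13) = -2/30 = -2*1/30 = -1/15 ≈ -0.066667)
T*S(J, r(0, -4)) = -1/15*5 = -⅓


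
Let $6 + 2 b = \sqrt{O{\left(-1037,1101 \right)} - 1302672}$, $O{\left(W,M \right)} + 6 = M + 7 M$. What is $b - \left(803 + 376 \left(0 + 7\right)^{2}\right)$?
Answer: $-19230 + \frac{i \sqrt{1293870}}{2} \approx -19230.0 + 568.74 i$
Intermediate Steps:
$O{\left(W,M \right)} = -6 + 8 M$ ($O{\left(W,M \right)} = -6 + \left(M + 7 M\right) = -6 + 8 M$)
$b = -3 + \frac{i \sqrt{1293870}}{2}$ ($b = -3 + \frac{\sqrt{\left(-6 + 8 \cdot 1101\right) - 1302672}}{2} = -3 + \frac{\sqrt{\left(-6 + 8808\right) - 1302672}}{2} = -3 + \frac{\sqrt{8802 - 1302672}}{2} = -3 + \frac{\sqrt{-1293870}}{2} = -3 + \frac{i \sqrt{1293870}}{2} \approx -3.0 + 568.74 i$)
$b - \left(803 + 376 \left(0 + 7\right)^{2}\right) = \left(-3 + \frac{i \sqrt{1293870}}{2}\right) - \left(803 + 376 \left(0 + 7\right)^{2}\right) = \left(-3 + \frac{i \sqrt{1293870}}{2}\right) - \left(803 + 376 \cdot 7^{2}\right) = \left(-3 + \frac{i \sqrt{1293870}}{2}\right) - 19227 = -19230 + \frac{i \sqrt{1293870}}{2}$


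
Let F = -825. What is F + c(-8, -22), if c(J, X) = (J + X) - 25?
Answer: -880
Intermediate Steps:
c(J, X) = -25 + J + X
F + c(-8, -22) = -825 + (-25 - 8 - 22) = -825 - 55 = -880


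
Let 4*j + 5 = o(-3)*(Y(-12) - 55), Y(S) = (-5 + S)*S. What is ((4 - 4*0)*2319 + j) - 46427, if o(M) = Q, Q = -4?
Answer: -149205/4 ≈ -37301.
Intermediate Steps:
Y(S) = S*(-5 + S)
o(M) = -4
j = -601/4 (j = -5/4 + (-4*(-12*(-5 - 12) - 55))/4 = -5/4 + (-4*(-12*(-17) - 55))/4 = -5/4 + (-4*(204 - 55))/4 = -5/4 + (-4*149)/4 = -5/4 + (¼)*(-596) = -5/4 - 149 = -601/4 ≈ -150.25)
((4 - 4*0)*2319 + j) - 46427 = ((4 - 4*0)*2319 - 601/4) - 46427 = ((4 + 0)*2319 - 601/4) - 46427 = (4*2319 - 601/4) - 46427 = (9276 - 601/4) - 46427 = 36503/4 - 46427 = -149205/4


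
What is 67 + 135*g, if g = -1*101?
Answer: -13568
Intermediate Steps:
g = -101
67 + 135*g = 67 + 135*(-101) = 67 - 13635 = -13568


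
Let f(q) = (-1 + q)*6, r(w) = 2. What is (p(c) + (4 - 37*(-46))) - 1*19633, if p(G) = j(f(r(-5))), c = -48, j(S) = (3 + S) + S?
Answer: -17912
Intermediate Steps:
f(q) = -6 + 6*q
j(S) = 3 + 2*S
p(G) = 15 (p(G) = 3 + 2*(-6 + 6*2) = 3 + 2*(-6 + 12) = 3 + 2*6 = 3 + 12 = 15)
(p(c) + (4 - 37*(-46))) - 1*19633 = (15 + (4 - 37*(-46))) - 1*19633 = (15 + (4 + 1702)) - 19633 = (15 + 1706) - 19633 = 1721 - 19633 = -17912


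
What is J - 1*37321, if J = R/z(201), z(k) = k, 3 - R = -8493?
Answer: -2497675/67 ≈ -37279.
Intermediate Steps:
R = 8496 (R = 3 - 1*(-8493) = 3 + 8493 = 8496)
J = 2832/67 (J = 8496/201 = 8496*(1/201) = 2832/67 ≈ 42.269)
J - 1*37321 = 2832/67 - 1*37321 = 2832/67 - 37321 = -2497675/67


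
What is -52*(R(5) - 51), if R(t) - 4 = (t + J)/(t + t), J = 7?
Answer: 11908/5 ≈ 2381.6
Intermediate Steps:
R(t) = 4 + (7 + t)/(2*t) (R(t) = 4 + (t + 7)/(t + t) = 4 + (7 + t)/((2*t)) = 4 + (7 + t)*(1/(2*t)) = 4 + (7 + t)/(2*t))
-52*(R(5) - 51) = -52*((½)*(7 + 9*5)/5 - 51) = -52*((½)*(⅕)*(7 + 45) - 51) = -52*((½)*(⅕)*52 - 51) = -52*(26/5 - 51) = -52*(-229/5) = 11908/5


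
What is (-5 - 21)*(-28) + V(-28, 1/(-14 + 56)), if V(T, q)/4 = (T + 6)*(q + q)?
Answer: 15200/21 ≈ 723.81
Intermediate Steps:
V(T, q) = 8*q*(6 + T) (V(T, q) = 4*((T + 6)*(q + q)) = 4*((6 + T)*(2*q)) = 4*(2*q*(6 + T)) = 8*q*(6 + T))
(-5 - 21)*(-28) + V(-28, 1/(-14 + 56)) = (-5 - 21)*(-28) + 8*(6 - 28)/(-14 + 56) = -26*(-28) + 8*(-22)/42 = 728 + 8*(1/42)*(-22) = 728 - 88/21 = 15200/21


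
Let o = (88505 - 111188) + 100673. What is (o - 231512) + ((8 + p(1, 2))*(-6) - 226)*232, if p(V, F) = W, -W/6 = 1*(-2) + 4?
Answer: -200386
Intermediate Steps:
W = -12 (W = -6*(1*(-2) + 4) = -6*(-2 + 4) = -6*2 = -12)
p(V, F) = -12
o = 77990 (o = -22683 + 100673 = 77990)
(o - 231512) + ((8 + p(1, 2))*(-6) - 226)*232 = (77990 - 231512) + ((8 - 12)*(-6) - 226)*232 = -153522 + (-4*(-6) - 226)*232 = -153522 + (24 - 226)*232 = -153522 - 202*232 = -153522 - 46864 = -200386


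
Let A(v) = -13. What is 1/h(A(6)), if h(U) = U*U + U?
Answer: 1/156 ≈ 0.0064103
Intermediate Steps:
h(U) = U + U² (h(U) = U² + U = U + U²)
1/h(A(6)) = 1/(-13*(1 - 13)) = 1/(-13*(-12)) = 1/156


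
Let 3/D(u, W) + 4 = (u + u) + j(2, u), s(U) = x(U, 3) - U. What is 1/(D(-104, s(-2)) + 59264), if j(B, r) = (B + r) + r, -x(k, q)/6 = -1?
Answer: 418/24772349 ≈ 1.6874e-5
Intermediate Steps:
x(k, q) = 6 (x(k, q) = -6*(-1) = 6)
j(B, r) = B + 2*r
s(U) = 6 - U
D(u, W) = 3/(-2 + 4*u) (D(u, W) = 3/(-4 + ((u + u) + (2 + 2*u))) = 3/(-4 + (2*u + (2 + 2*u))) = 3/(-4 + (2 + 4*u)) = 3/(-2 + 4*u))
1/(D(-104, s(-2)) + 59264) = 1/(3/(2*(-1 + 2*(-104))) + 59264) = 1/(3/(2*(-1 - 208)) + 59264) = 1/((3/2)/(-209) + 59264) = 1/((3/2)*(-1/209) + 59264) = 1/(-3/418 + 59264) = 1/(24772349/418) = 418/24772349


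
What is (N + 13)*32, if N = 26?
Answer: 1248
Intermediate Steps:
(N + 13)*32 = (26 + 13)*32 = 39*32 = 1248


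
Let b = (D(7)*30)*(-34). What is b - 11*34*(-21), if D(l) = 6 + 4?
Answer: -2346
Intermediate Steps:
D(l) = 10
b = -10200 (b = (10*30)*(-34) = 300*(-34) = -10200)
b - 11*34*(-21) = -10200 - 11*34*(-21) = -10200 - 374*(-21) = -10200 - 1*(-7854) = -10200 + 7854 = -2346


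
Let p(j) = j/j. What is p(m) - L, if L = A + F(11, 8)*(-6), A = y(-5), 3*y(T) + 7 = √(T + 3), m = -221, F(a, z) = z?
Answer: 154/3 - I*√2/3 ≈ 51.333 - 0.4714*I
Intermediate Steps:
y(T) = -7/3 + √(3 + T)/3 (y(T) = -7/3 + √(T + 3)/3 = -7/3 + √(3 + T)/3)
A = -7/3 + I*√2/3 (A = -7/3 + √(3 - 5)/3 = -7/3 + √(-2)/3 = -7/3 + (I*√2)/3 = -7/3 + I*√2/3 ≈ -2.3333 + 0.4714*I)
p(j) = 1
L = -151/3 + I*√2/3 (L = (-7/3 + I*√2/3) + 8*(-6) = (-7/3 + I*√2/3) - 48 = -151/3 + I*√2/3 ≈ -50.333 + 0.4714*I)
p(m) - L = 1 - (-151/3 + I*√2/3) = 1 + (151/3 - I*√2/3) = 154/3 - I*√2/3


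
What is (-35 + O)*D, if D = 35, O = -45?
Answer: -2800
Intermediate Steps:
(-35 + O)*D = (-35 - 45)*35 = -80*35 = -2800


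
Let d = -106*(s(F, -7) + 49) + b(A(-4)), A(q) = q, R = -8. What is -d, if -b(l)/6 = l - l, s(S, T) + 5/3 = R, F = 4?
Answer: 12508/3 ≈ 4169.3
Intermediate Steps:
s(S, T) = -29/3 (s(S, T) = -5/3 - 8 = -29/3)
b(l) = 0 (b(l) = -6*(l - l) = -6*0 = 0)
d = -12508/3 (d = -106*(-29/3 + 49) + 0 = -106*118/3 + 0 = -12508/3 + 0 = -12508/3 ≈ -4169.3)
-d = -1*(-12508/3) = 12508/3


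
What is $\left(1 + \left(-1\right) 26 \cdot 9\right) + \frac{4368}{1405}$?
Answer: $- \frac{322997}{1405} \approx -229.89$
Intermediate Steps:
$\left(1 + \left(-1\right) 26 \cdot 9\right) + \frac{4368}{1405} = \left(1 - 234\right) + 4368 \cdot \frac{1}{1405} = \left(1 - 234\right) + \frac{4368}{1405} = -233 + \frac{4368}{1405} = - \frac{322997}{1405}$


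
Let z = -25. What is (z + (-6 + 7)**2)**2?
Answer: 576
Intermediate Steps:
(z + (-6 + 7)**2)**2 = (-25 + (-6 + 7)**2)**2 = (-25 + 1**2)**2 = (-25 + 1)**2 = (-24)**2 = 576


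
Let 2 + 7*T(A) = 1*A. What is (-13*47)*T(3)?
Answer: -611/7 ≈ -87.286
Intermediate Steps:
T(A) = -2/7 + A/7 (T(A) = -2/7 + (1*A)/7 = -2/7 + A/7)
(-13*47)*T(3) = (-13*47)*(-2/7 + (1/7)*3) = -611*(-2/7 + 3/7) = -611*1/7 = -611/7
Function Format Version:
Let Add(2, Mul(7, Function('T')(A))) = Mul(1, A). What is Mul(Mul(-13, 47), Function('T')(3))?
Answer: Rational(-611, 7) ≈ -87.286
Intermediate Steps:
Function('T')(A) = Add(Rational(-2, 7), Mul(Rational(1, 7), A)) (Function('T')(A) = Add(Rational(-2, 7), Mul(Rational(1, 7), Mul(1, A))) = Add(Rational(-2, 7), Mul(Rational(1, 7), A)))
Mul(Mul(-13, 47), Function('T')(3)) = Mul(Mul(-13, 47), Add(Rational(-2, 7), Mul(Rational(1, 7), 3))) = Mul(-611, Add(Rational(-2, 7), Rational(3, 7))) = Mul(-611, Rational(1, 7)) = Rational(-611, 7)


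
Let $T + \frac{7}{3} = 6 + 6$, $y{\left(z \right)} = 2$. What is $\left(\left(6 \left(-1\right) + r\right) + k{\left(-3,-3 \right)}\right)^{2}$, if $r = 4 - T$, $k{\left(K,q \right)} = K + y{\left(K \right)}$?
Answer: $\frac{1444}{9} \approx 160.44$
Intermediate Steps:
$T = \frac{29}{3}$ ($T = - \frac{7}{3} + \left(6 + 6\right) = - \frac{7}{3} + 12 = \frac{29}{3} \approx 9.6667$)
$k{\left(K,q \right)} = 2 + K$ ($k{\left(K,q \right)} = K + 2 = 2 + K$)
$r = - \frac{17}{3}$ ($r = 4 - \frac{29}{3} = - \frac{17}{3} \approx -5.6667$)
$\left(\left(6 \left(-1\right) + r\right) + k{\left(-3,-3 \right)}\right)^{2} = \left(\left(6 \left(-1\right) - \frac{17}{3}\right) + \left(2 - 3\right)\right)^{2} = \left(\left(-6 - \frac{17}{3}\right) - 1\right)^{2} = \left(- \frac{35}{3} - 1\right)^{2} = \left(- \frac{38}{3}\right)^{2} = \frac{1444}{9}$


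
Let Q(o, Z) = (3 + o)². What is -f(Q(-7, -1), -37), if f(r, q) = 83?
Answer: -83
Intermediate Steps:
-f(Q(-7, -1), -37) = -1*83 = -83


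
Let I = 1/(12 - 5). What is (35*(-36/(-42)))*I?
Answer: 30/7 ≈ 4.2857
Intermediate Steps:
I = ⅐ (I = 1/7 = ⅐ ≈ 0.14286)
(35*(-36/(-42)))*I = (35*(-36/(-42)))*(⅐) = (35*(-36*(-1/42)))*(⅐) = (35*(6/7))*(⅐) = 30*(⅐) = 30/7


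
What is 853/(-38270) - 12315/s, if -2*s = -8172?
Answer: -39565034/13030935 ≈ -3.0362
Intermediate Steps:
s = 4086 (s = -1/2*(-8172) = 4086)
853/(-38270) - 12315/s = 853/(-38270) - 12315/4086 = 853*(-1/38270) - 12315*1/4086 = -853/38270 - 4105/1362 = -39565034/13030935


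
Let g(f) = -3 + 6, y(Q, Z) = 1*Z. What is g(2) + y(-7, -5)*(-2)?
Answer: 13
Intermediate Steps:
y(Q, Z) = Z
g(f) = 3
g(2) + y(-7, -5)*(-2) = 3 - 5*(-2) = 3 + 10 = 13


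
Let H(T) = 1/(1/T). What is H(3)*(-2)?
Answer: -6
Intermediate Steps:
H(T) = T
H(3)*(-2) = 3*(-2) = -6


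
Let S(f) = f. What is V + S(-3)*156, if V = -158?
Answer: -626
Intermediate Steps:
V + S(-3)*156 = -158 - 3*156 = -158 - 468 = -626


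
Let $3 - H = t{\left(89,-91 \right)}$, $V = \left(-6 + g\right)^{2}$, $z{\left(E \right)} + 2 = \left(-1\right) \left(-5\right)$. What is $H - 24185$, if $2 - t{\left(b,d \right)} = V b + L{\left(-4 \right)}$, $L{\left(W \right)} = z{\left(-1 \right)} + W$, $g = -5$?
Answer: $-13416$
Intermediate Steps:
$z{\left(E \right)} = 3$ ($z{\left(E \right)} = -2 - -5 = -2 + 5 = 3$)
$L{\left(W \right)} = 3 + W$
$V = 121$ ($V = \left(-6 - 5\right)^{2} = \left(-11\right)^{2} = 121$)
$t{\left(b,d \right)} = 3 - 121 b$ ($t{\left(b,d \right)} = 2 - \left(121 b + \left(3 - 4\right)\right) = 2 - \left(121 b - 1\right) = 2 - \left(-1 + 121 b\right) = 3 - 121 b$)
$H = 10769$ ($H = 3 - \left(3 - 10769\right) = 3 - -10766 = 3 + 10766 = 10769$)
$H - 24185 = 10769 - 24185 = -13416$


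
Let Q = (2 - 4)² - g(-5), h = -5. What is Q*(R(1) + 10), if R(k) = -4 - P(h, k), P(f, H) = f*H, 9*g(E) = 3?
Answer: 121/3 ≈ 40.333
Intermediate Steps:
g(E) = ⅓ (g(E) = (⅑)*3 = ⅓)
P(f, H) = H*f
R(k) = -4 + 5*k (R(k) = -4 - k*(-5) = -4 - (-5)*k = -4 + 5*k)
Q = 11/3 (Q = (2 - 4)² - 1*⅓ = (-2)² - ⅓ = 4 - ⅓ = 11/3 ≈ 3.6667)
Q*(R(1) + 10) = 11*((-4 + 5*1) + 10)/3 = 11*((-4 + 5) + 10)/3 = 11*(1 + 10)/3 = (11/3)*11 = 121/3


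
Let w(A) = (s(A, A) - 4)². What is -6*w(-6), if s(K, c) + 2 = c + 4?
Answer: -384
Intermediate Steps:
s(K, c) = 2 + c (s(K, c) = -2 + (c + 4) = -2 + (4 + c) = 2 + c)
w(A) = (-2 + A)² (w(A) = ((2 + A) - 4)² = (-2 + A)²)
-6*w(-6) = -6*(-2 - 6)² = -6*(-8)² = -6*64 = -384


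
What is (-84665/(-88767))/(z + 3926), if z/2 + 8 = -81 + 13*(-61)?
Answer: 12095/27416322 ≈ 0.00044116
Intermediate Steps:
z = -1764 (z = -16 + 2*(-81 + 13*(-61)) = -16 + 2*(-81 - 793) = -16 + 2*(-874) = -16 - 1748 = -1764)
(-84665/(-88767))/(z + 3926) = (-84665/(-88767))/(-1764 + 3926) = -84665*(-1/88767)/2162 = (12095/12681)*(1/2162) = 12095/27416322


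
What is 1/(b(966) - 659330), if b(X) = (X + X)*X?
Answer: 1/1206982 ≈ 8.2851e-7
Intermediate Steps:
b(X) = 2*X² (b(X) = (2*X)*X = 2*X²)
1/(b(966) - 659330) = 1/(2*966² - 659330) = 1/(2*933156 - 659330) = 1/(1866312 - 659330) = 1/1206982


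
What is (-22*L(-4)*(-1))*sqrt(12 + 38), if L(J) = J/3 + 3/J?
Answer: -1375*sqrt(2)/6 ≈ -324.09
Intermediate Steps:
L(J) = 3/J + J/3 (L(J) = J*(1/3) + 3/J = J/3 + 3/J = 3/J + J/3)
(-22*L(-4)*(-1))*sqrt(12 + 38) = (-22*(3/(-4) + (1/3)*(-4))*(-1))*sqrt(12 + 38) = (-22*(3*(-1/4) - 4/3)*(-1))*sqrt(50) = (-22*(-3/4 - 4/3)*(-1))*(5*sqrt(2)) = (-(-275)*(-1)/6)*(5*sqrt(2)) = (-22*25/12)*(5*sqrt(2)) = -1375*sqrt(2)/6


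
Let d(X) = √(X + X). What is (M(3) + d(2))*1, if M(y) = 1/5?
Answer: 11/5 ≈ 2.2000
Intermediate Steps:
M(y) = ⅕ (M(y) = 1*(⅕) = ⅕)
d(X) = √2*√X (d(X) = √(2*X) = √2*√X)
(M(3) + d(2))*1 = (⅕ + √2*√2)*1 = (⅕ + 2)*1 = (11/5)*1 = 11/5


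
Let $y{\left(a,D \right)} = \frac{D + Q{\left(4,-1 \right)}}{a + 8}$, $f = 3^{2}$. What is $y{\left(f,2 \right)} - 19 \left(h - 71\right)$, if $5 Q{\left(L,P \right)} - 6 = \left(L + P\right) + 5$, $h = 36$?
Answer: $\frac{56549}{85} \approx 665.28$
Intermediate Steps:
$Q{\left(L,P \right)} = \frac{11}{5} + \frac{L}{5} + \frac{P}{5}$ ($Q{\left(L,P \right)} = \frac{6}{5} + \frac{\left(L + P\right) + 5}{5} = \frac{6}{5} + \frac{5 + L + P}{5} = \frac{6}{5} + \left(1 + \frac{L}{5} + \frac{P}{5}\right) = \frac{11}{5} + \frac{L}{5} + \frac{P}{5}$)
$f = 9$
$y{\left(a,D \right)} = \frac{\frac{14}{5} + D}{8 + a}$ ($y{\left(a,D \right)} = \frac{D + \left(\frac{11}{5} + \frac{1}{5} \cdot 4 + \frac{1}{5} \left(-1\right)\right)}{a + 8} = \frac{D + \left(\frac{11}{5} + \frac{4}{5} - \frac{1}{5}\right)}{8 + a} = \frac{D + \frac{14}{5}}{8 + a} = \frac{\frac{14}{5} + D}{8 + a}$)
$y{\left(f,2 \right)} - 19 \left(h - 71\right) = \frac{\frac{14}{5} + 2}{8 + 9} - 19 \left(36 - 71\right) = \frac{1}{17} \cdot \frac{24}{5} - 19 \left(36 - 71\right) = \frac{1}{17} \cdot \frac{24}{5} - -665 = \frac{24}{85} + 665 = \frac{56549}{85}$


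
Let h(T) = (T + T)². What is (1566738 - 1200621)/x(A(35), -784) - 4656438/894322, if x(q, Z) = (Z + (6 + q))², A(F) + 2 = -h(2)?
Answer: -1311483566067/283328364176 ≈ -4.6288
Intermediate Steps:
h(T) = 4*T² (h(T) = (2*T)² = 4*T²)
A(F) = -18 (A(F) = -2 - 4*2² = -2 - 4*4 = -2 - 1*16 = -2 - 16 = -18)
x(q, Z) = (6 + Z + q)²
(1566738 - 1200621)/x(A(35), -784) - 4656438/894322 = (1566738 - 1200621)/((6 - 784 - 18)²) - 4656438/894322 = 366117/((-796)²) - 4656438*1/894322 = 366117/633616 - 2328219/447161 = -1311483566067/283328364176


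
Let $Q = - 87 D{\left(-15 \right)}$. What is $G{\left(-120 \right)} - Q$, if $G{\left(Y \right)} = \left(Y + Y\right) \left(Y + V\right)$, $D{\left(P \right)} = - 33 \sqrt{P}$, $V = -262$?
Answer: $91680 - 2871 i \sqrt{15} \approx 91680.0 - 11119.0 i$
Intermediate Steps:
$G{\left(Y \right)} = 2 Y \left(-262 + Y\right)$ ($G{\left(Y \right)} = \left(Y + Y\right) \left(Y - 262\right) = 2 Y \left(-262 + Y\right)$)
$Q = 2871 i \sqrt{15}$ ($Q = - 87 \left(- 33 \sqrt{-15}\right) = - 87 \left(- 33 i \sqrt{15}\right) = 2871 i \sqrt{15} \approx 11119.0 i$)
$G{\left(-120 \right)} - Q = 2 \left(-120\right) \left(-262 - 120\right) - 2871 i \sqrt{15} = 2 \left(-120\right) \left(-382\right) - 2871 i \sqrt{15} = 91680 - 2871 i \sqrt{15}$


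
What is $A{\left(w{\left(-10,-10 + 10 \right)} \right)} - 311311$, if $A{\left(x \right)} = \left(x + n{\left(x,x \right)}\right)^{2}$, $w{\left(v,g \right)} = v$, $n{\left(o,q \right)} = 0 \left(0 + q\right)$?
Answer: $-311211$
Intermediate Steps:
$n{\left(o,q \right)} = 0$ ($n{\left(o,q \right)} = 0 q = 0$)
$A{\left(x \right)} = x^{2}$ ($A{\left(x \right)} = \left(x + 0\right)^{2} = x^{2}$)
$A{\left(w{\left(-10,-10 + 10 \right)} \right)} - 311311 = \left(-10\right)^{2} - 311311 = 100 - 311311 = -311211$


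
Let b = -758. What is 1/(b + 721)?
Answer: -1/37 ≈ -0.027027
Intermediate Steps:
1/(b + 721) = 1/(-758 + 721) = 1/(-37) = -1/37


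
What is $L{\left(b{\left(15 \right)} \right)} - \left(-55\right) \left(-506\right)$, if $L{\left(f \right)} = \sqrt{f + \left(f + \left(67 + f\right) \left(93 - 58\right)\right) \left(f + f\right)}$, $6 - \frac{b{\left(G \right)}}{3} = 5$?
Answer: $-27830 + \sqrt{14721} \approx -27709.0$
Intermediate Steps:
$b{\left(G \right)} = 3$ ($b{\left(G \right)} = 18 - 15 = 3$)
$L{\left(f \right)} = \sqrt{f + 2 f \left(2345 + 36 f\right)}$ ($L{\left(f \right)} = \sqrt{f + \left(f + \left(67 + f\right) 35\right) 2 f} = \sqrt{f + \left(f + \left(2345 + 35 f\right)\right) 2 f} = \sqrt{f + \left(2345 + 36 f\right) 2 f} = \sqrt{f + 2 f \left(2345 + 36 f\right)}$)
$L{\left(b{\left(15 \right)} \right)} - \left(-55\right) \left(-506\right) = \sqrt{3 \left(4691 + 72 \cdot 3\right)} - \left(-55\right) \left(-506\right) = \sqrt{3 \left(4691 + 216\right)} - 27830 = \sqrt{3 \cdot 4907} - 27830 = \sqrt{14721} - 27830 = -27830 + \sqrt{14721}$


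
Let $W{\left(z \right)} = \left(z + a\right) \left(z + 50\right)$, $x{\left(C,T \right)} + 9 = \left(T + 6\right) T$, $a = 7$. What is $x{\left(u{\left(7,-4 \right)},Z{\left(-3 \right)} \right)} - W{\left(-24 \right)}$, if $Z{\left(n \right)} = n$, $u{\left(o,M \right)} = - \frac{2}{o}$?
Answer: $424$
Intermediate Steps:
$x{\left(C,T \right)} = -9 + T \left(6 + T\right)$ ($x{\left(C,T \right)} = -9 + \left(T + 6\right) T = -9 + \left(6 + T\right) T = -9 + T \left(6 + T\right)$)
$W{\left(z \right)} = \left(7 + z\right) \left(50 + z\right)$ ($W{\left(z \right)} = \left(z + 7\right) \left(z + 50\right) = \left(7 + z\right) \left(50 + z\right)$)
$x{\left(u{\left(7,-4 \right)},Z{\left(-3 \right)} \right)} - W{\left(-24 \right)} = \left(-9 + \left(-3\right)^{2} + 6 \left(-3\right)\right) - \left(350 + \left(-24\right)^{2} + 57 \left(-24\right)\right) = \left(-9 + 9 - 18\right) - \left(350 + 576 - 1368\right) = -18 - -442 = -18 + 442 = 424$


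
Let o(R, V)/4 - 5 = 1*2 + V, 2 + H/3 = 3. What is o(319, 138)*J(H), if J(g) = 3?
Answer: 1740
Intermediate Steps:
H = 3 (H = -6 + 3*3 = -6 + 9 = 3)
o(R, V) = 28 + 4*V (o(R, V) = 20 + 4*(1*2 + V) = 20 + 4*(2 + V) = 20 + (8 + 4*V) = 28 + 4*V)
o(319, 138)*J(H) = (28 + 4*138)*3 = (28 + 552)*3 = 580*3 = 1740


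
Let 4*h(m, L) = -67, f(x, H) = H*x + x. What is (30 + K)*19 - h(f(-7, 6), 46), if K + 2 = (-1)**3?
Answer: 2119/4 ≈ 529.75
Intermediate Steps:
f(x, H) = x + H*x
h(m, L) = -67/4 (h(m, L) = (1/4)*(-67) = -67/4)
K = -3 (K = -2 + (-1)**3 = -2 - 1 = -3)
(30 + K)*19 - h(f(-7, 6), 46) = (30 - 3)*19 - 1*(-67/4) = 27*19 + 67/4 = 513 + 67/4 = 2119/4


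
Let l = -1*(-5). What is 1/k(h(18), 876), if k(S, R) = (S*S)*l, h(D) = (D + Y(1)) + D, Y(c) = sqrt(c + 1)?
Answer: 649/4186090 - 18*sqrt(2)/2093045 ≈ 0.00014288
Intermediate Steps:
Y(c) = sqrt(1 + c)
h(D) = sqrt(2) + 2*D (h(D) = (D + sqrt(1 + 1)) + D = (D + sqrt(2)) + D = sqrt(2) + 2*D)
l = 5
k(S, R) = 5*S**2 (k(S, R) = (S*S)*5 = S**2*5 = 5*S**2)
1/k(h(18), 876) = 1/(5*(sqrt(2) + 2*18)**2) = 1/(5*(sqrt(2) + 36)**2) = 1/(5*(36 + sqrt(2))**2)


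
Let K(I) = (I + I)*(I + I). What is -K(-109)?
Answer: -47524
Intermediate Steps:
K(I) = 4*I**2 (K(I) = (2*I)*(2*I) = 4*I**2)
-K(-109) = -4*(-109)**2 = -4*11881 = -1*47524 = -47524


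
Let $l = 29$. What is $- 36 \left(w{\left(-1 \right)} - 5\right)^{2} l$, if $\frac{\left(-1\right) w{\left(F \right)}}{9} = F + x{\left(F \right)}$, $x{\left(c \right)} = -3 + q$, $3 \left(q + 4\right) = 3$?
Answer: $-3512016$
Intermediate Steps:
$q = -3$ ($q = -4 + \frac{1}{3} \cdot 3 = -4 + 1 = -3$)
$x{\left(c \right)} = -6$ ($x{\left(c \right)} = -3 - 3 = -6$)
$w{\left(F \right)} = 54 - 9 F$ ($w{\left(F \right)} = - 9 \left(F - 6\right) = - 9 \left(-6 + F\right) = 54 - 9 F$)
$- 36 \left(w{\left(-1 \right)} - 5\right)^{2} l = - 36 \left(\left(54 - -9\right) - 5\right)^{2} \cdot 29 = - 36 \left(\left(54 + 9\right) - 5\right)^{2} \cdot 29 = - 36 \left(63 - 5\right)^{2} \cdot 29 = - 36 \cdot 58^{2} \cdot 29 = \left(-36\right) 3364 \cdot 29 = \left(-121104\right) 29 = -3512016$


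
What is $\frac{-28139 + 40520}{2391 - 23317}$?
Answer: $- \frac{12381}{20926} \approx -0.59166$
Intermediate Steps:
$\frac{-28139 + 40520}{2391 - 23317} = \frac{12381}{-20926} = 12381 \left(- \frac{1}{20926}\right) = - \frac{12381}{20926}$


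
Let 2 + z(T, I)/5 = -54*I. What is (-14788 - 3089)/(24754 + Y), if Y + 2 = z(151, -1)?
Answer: -17877/25012 ≈ -0.71474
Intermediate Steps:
z(T, I) = -10 - 270*I (z(T, I) = -10 + 5*(-54*I) = -10 - 270*I)
Y = 258 (Y = -2 + (-10 - 270*(-1)) = -2 + (-10 + 270) = -2 + 260 = 258)
(-14788 - 3089)/(24754 + Y) = (-14788 - 3089)/(24754 + 258) = -17877/25012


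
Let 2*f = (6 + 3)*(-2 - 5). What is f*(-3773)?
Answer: 237699/2 ≈ 1.1885e+5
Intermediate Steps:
f = -63/2 (f = ((6 + 3)*(-2 - 5))/2 = (9*(-7))/2 = (½)*(-63) = -63/2 ≈ -31.500)
f*(-3773) = -63/2*(-3773) = 237699/2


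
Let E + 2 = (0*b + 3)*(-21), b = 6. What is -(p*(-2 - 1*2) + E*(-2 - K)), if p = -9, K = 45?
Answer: -3091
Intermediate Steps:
E = -65 (E = -2 + (0*6 + 3)*(-21) = -2 + (0 + 3)*(-21) = -2 + 3*(-21) = -2 - 63 = -65)
-(p*(-2 - 1*2) + E*(-2 - K)) = -(-9*(-2 - 1*2) - 65*(-2 - 1*45)) = -(-9*(-2 - 2) - 65*(-2 - 45)) = -(-9*(-4) - 65*(-47)) = -(36 + 3055) = -1*3091 = -3091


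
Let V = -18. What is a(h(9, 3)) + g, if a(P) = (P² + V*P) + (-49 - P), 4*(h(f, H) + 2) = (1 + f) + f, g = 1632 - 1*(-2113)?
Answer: 58421/16 ≈ 3651.3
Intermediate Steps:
g = 3745 (g = 1632 + 2113 = 3745)
h(f, H) = -7/4 + f/2 (h(f, H) = -2 + ((1 + f) + f)/4 = -2 + (1 + 2*f)/4 = -2 + (¼ + f/2) = -7/4 + f/2)
a(P) = -49 + P² - 19*P (a(P) = (P² - 18*P) + (-49 - P) = -49 + P² - 19*P)
a(h(9, 3)) + g = (-49 + (-7/4 + (½)*9)² - 19*(-7/4 + (½)*9)) + 3745 = (-49 + (-7/4 + 9/2)² - 19*(-7/4 + 9/2)) + 3745 = (-49 + (11/4)² - 19*11/4) + 3745 = (-49 + 121/16 - 209/4) + 3745 = -1499/16 + 3745 = 58421/16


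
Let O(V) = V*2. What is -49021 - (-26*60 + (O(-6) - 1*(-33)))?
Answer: -47482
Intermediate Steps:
O(V) = 2*V
-49021 - (-26*60 + (O(-6) - 1*(-33))) = -49021 - (-26*60 + (2*(-6) - 1*(-33))) = -49021 - (-1560 + (-12 + 33)) = -49021 - (-1560 + 21) = -49021 - 1*(-1539) = -49021 + 1539 = -47482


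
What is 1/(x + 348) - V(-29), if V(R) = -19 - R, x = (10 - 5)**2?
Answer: -3729/373 ≈ -9.9973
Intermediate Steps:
x = 25 (x = 5**2 = 25)
1/(x + 348) - V(-29) = 1/(25 + 348) - (-19 - 1*(-29)) = 1/373 - (-19 + 29) = 1/373 - 1*10 = 1/373 - 10 = -3729/373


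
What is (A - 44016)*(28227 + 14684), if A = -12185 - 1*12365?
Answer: -2942235626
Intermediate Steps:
A = -24550 (A = -12185 - 12365 = -24550)
(A - 44016)*(28227 + 14684) = (-24550 - 44016)*(28227 + 14684) = -68566*42911 = -2942235626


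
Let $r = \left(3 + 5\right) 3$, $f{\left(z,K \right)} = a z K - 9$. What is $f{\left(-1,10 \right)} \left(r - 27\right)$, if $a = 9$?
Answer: $297$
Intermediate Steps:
$f{\left(z,K \right)} = -9 + 9 K z$ ($f{\left(z,K \right)} = 9 z K - 9 = 9 K z - 9 = -9 + 9 K z$)
$r = 24$ ($r = 8 \cdot 3 = 24$)
$f{\left(-1,10 \right)} \left(r - 27\right) = \left(-9 + 9 \cdot 10 \left(-1\right)\right) \left(24 - 27\right) = \left(-9 - 90\right) \left(-3\right) = \left(-99\right) \left(-3\right) = 297$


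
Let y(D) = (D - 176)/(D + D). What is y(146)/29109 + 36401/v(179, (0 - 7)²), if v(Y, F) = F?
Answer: 51567039593/69415262 ≈ 742.88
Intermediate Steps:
y(D) = (-176 + D)/(2*D) (y(D) = (-176 + D)/((2*D)) = (-176 + D)*(1/(2*D)) = (-176 + D)/(2*D))
y(146)/29109 + 36401/v(179, (0 - 7)²) = ((½)*(-176 + 146)/146)/29109 + 36401/((0 - 7)²) = ((½)*(1/146)*(-30))*(1/29109) + 36401/((-7)²) = -15/146*1/29109 + 36401/49 = -5/1416638 + 36401*(1/49) = -5/1416638 + 36401/49 = 51567039593/69415262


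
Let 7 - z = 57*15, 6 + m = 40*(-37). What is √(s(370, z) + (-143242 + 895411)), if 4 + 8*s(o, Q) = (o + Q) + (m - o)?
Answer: √3007507/2 ≈ 867.11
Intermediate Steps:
m = -1486 (m = -6 + 40*(-37) = -6 - 1480 = -1486)
z = -848 (z = 7 - 57*15 = 7 - 1*855 = 7 - 855 = -848)
s(o, Q) = -745/4 + Q/8 (s(o, Q) = -½ + ((o + Q) + (-1486 - o))/8 = -½ + ((Q + o) + (-1486 - o))/8 = -½ + (-1486 + Q)/8 = -½ + (-743/4 + Q/8) = -745/4 + Q/8)
√(s(370, z) + (-143242 + 895411)) = √((-745/4 + (⅛)*(-848)) + (-143242 + 895411)) = √((-745/4 - 106) + 752169) = √(-1169/4 + 752169) = √(3007507/4) = √3007507/2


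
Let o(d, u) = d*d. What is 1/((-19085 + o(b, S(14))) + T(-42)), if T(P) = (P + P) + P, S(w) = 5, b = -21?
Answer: -1/18770 ≈ -5.3276e-5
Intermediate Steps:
o(d, u) = d**2
T(P) = 3*P (T(P) = 2*P + P = 3*P)
1/((-19085 + o(b, S(14))) + T(-42)) = 1/((-19085 + (-21)**2) + 3*(-42)) = 1/((-19085 + 441) - 126) = 1/(-18644 - 126) = 1/(-18770) = -1/18770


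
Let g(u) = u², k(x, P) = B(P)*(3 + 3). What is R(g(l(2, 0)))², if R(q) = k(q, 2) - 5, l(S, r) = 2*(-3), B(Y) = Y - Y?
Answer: 25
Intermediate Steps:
B(Y) = 0
l(S, r) = -6
k(x, P) = 0 (k(x, P) = 0*(3 + 3) = 0*6 = 0)
R(q) = -5 (R(q) = 0 - 5 = -5)
R(g(l(2, 0)))² = (-5)² = 25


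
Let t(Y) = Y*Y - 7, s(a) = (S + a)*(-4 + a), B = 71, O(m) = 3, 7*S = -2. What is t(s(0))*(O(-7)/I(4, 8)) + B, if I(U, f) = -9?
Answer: 3572/49 ≈ 72.898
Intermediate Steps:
S = -2/7 (S = (⅐)*(-2) = -2/7 ≈ -0.28571)
s(a) = (-4 + a)*(-2/7 + a) (s(a) = (-2/7 + a)*(-4 + a) = (-4 + a)*(-2/7 + a))
t(Y) = -7 + Y² (t(Y) = Y² - 7 = -7 + Y²)
t(s(0))*(O(-7)/I(4, 8)) + B = (-7 + (8/7 + 0² - 30/7*0)²)*(3/(-9)) + 71 = (-7 + (8/7 + 0 + 0)²)*(3*(-⅑)) + 71 = (-7 + (8/7)²)*(-⅓) + 71 = (-7 + 64/49)*(-⅓) + 71 = -279/49*(-⅓) + 71 = 93/49 + 71 = 3572/49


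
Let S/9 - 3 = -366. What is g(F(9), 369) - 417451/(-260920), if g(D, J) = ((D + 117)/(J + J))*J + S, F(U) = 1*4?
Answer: -836222529/260920 ≈ -3204.9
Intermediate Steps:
F(U) = 4
S = -3267 (S = 27 + 9*(-366) = 27 - 3294 = -3267)
g(D, J) = -6417/2 + D/2 (g(D, J) = ((D + 117)/(J + J))*J - 3267 = ((117 + D)/((2*J)))*J - 3267 = ((117 + D)*(1/(2*J)))*J - 3267 = ((117 + D)/(2*J))*J - 3267 = (117/2 + D/2) - 3267 = -6417/2 + D/2)
g(F(9), 369) - 417451/(-260920) = (-6417/2 + (1/2)*4) - 417451/(-260920) = (-6417/2 + 2) - 417451*(-1)/260920 = -6413/2 - 1*(-417451/260920) = -6413/2 + 417451/260920 = -836222529/260920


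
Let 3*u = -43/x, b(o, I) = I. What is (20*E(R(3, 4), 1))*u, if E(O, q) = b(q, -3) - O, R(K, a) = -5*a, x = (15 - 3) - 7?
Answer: -2924/3 ≈ -974.67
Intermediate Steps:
x = 5 (x = 12 - 7 = 5)
u = -43/15 (u = (-43/5)/3 = (-43*1/5)/3 = (1/3)*(-43/5) = -43/15 ≈ -2.8667)
E(O, q) = -3 - O
(20*E(R(3, 4), 1))*u = (20*(-3 - (-5)*4))*(-43/15) = (20*(-3 - 1*(-20)))*(-43/15) = (20*(-3 + 20))*(-43/15) = (20*17)*(-43/15) = 340*(-43/15) = -2924/3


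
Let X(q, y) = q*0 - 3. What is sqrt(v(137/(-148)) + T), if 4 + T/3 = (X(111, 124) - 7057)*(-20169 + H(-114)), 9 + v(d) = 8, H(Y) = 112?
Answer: sqrt(424807247) ≈ 20611.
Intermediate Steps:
X(q, y) = -3 (X(q, y) = 0 - 3 = -3)
v(d) = -1 (v(d) = -9 + 8 = -1)
T = 424807248 (T = -12 + 3*((-3 - 7057)*(-20169 + 112)) = -12 + 3*(-7060*(-20057)) = -12 + 3*141602420 = -12 + 424807260 = 424807248)
sqrt(v(137/(-148)) + T) = sqrt(-1 + 424807248) = sqrt(424807247)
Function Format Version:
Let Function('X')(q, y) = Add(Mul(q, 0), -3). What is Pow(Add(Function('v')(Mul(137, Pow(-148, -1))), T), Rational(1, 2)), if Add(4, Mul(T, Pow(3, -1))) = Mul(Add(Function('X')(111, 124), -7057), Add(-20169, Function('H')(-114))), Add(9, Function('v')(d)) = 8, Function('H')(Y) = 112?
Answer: Pow(424807247, Rational(1, 2)) ≈ 20611.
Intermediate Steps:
Function('X')(q, y) = -3 (Function('X')(q, y) = Add(0, -3) = -3)
Function('v')(d) = -1 (Function('v')(d) = Add(-9, 8) = -1)
T = 424807248 (T = Add(-12, Mul(3, Mul(Add(-3, -7057), Add(-20169, 112)))) = Add(-12, Mul(3, Mul(-7060, -20057))) = Add(-12, Mul(3, 141602420)) = Add(-12, 424807260) = 424807248)
Pow(Add(Function('v')(Mul(137, Pow(-148, -1))), T), Rational(1, 2)) = Pow(Add(-1, 424807248), Rational(1, 2)) = Pow(424807247, Rational(1, 2))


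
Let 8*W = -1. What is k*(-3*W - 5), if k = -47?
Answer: 1739/8 ≈ 217.38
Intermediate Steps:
W = -⅛ (W = (⅛)*(-1) = -⅛ ≈ -0.12500)
k*(-3*W - 5) = -47*(-3*(-⅛) - 5) = -47*(3/8 - 5) = -47*(-37/8) = 1739/8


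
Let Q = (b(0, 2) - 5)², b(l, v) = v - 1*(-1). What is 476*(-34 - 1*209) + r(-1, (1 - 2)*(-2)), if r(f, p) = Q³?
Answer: -115604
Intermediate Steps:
b(l, v) = 1 + v (b(l, v) = v + 1 = 1 + v)
Q = 4 (Q = ((1 + 2) - 5)² = (3 - 5)² = (-2)² = 4)
r(f, p) = 64 (r(f, p) = 4³ = 64)
476*(-34 - 1*209) + r(-1, (1 - 2)*(-2)) = 476*(-34 - 1*209) + 64 = 476*(-34 - 209) + 64 = 476*(-243) + 64 = -115668 + 64 = -115604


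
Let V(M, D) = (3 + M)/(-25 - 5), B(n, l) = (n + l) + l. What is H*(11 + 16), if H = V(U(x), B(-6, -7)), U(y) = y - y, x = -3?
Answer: -27/10 ≈ -2.7000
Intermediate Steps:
B(n, l) = n + 2*l (B(n, l) = (l + n) + l = n + 2*l)
U(y) = 0
V(M, D) = -⅒ - M/30 (V(M, D) = (3 + M)/(-30) = (3 + M)*(-1/30) = -⅒ - M/30)
H = -⅒ (H = -⅒ - 1/30*0 = -⅒ + 0 = -⅒ ≈ -0.10000)
H*(11 + 16) = -(11 + 16)/10 = -⅒*27 = -27/10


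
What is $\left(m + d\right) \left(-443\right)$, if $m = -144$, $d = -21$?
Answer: $73095$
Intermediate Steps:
$\left(m + d\right) \left(-443\right) = \left(-144 - 21\right) \left(-443\right) = \left(-165\right) \left(-443\right) = 73095$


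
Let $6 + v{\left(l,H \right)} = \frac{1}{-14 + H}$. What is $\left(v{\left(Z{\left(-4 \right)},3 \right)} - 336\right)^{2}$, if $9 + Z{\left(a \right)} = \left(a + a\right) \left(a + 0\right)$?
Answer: $\frac{14160169}{121} \approx 1.1703 \cdot 10^{5}$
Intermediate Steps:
$Z{\left(a \right)} = -9 + 2 a^{2}$ ($Z{\left(a \right)} = -9 + \left(a + a\right) \left(a + 0\right) = -9 + 2 a a = -9 + 2 a^{2}$)
$v{\left(l,H \right)} = -6 + \frac{1}{-14 + H}$
$\left(v{\left(Z{\left(-4 \right)},3 \right)} - 336\right)^{2} = \left(\frac{85 - 18}{-14 + 3} - 336\right)^{2} = \left(\frac{85 - 18}{-11} - 336\right)^{2} = \left(\left(- \frac{1}{11}\right) 67 - 336\right)^{2} = \left(- \frac{67}{11} - 336\right)^{2} = \left(- \frac{3763}{11}\right)^{2} = \frac{14160169}{121}$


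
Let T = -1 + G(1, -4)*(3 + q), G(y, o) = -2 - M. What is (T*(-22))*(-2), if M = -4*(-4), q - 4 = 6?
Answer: -10340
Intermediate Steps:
q = 10 (q = 4 + 6 = 10)
M = 16
G(y, o) = -18 (G(y, o) = -2 - 1*16 = -2 - 16 = -18)
T = -235 (T = -1 - 18*(3 + 10) = -1 - 18*13 = -1 - 234 = -235)
(T*(-22))*(-2) = -235*(-22)*(-2) = 5170*(-2) = -10340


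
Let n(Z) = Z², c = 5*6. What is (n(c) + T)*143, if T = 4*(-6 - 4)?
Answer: 122980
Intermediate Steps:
c = 30
T = -40 (T = 4*(-10) = -40)
(n(c) + T)*143 = (30² - 40)*143 = (900 - 40)*143 = 860*143 = 122980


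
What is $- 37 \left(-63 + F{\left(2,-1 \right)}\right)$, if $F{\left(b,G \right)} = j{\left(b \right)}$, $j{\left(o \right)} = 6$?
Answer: $2109$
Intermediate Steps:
$F{\left(b,G \right)} = 6$
$- 37 \left(-63 + F{\left(2,-1 \right)}\right) = - 37 \left(-63 + 6\right) = \left(-37\right) \left(-57\right) = 2109$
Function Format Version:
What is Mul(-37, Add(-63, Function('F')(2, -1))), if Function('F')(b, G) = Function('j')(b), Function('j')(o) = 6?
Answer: 2109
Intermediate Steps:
Function('F')(b, G) = 6
Mul(-37, Add(-63, Function('F')(2, -1))) = Mul(-37, Add(-63, 6)) = Mul(-37, -57) = 2109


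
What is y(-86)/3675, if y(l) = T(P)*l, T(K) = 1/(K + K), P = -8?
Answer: 43/29400 ≈ 0.0014626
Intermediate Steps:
T(K) = 1/(2*K)
y(l) = -l/16 (y(l) = ((1/2)/(-8))*l = ((1/2)*(-1/8))*l = -l/16)
y(-86)/3675 = -1/16*(-86)/3675 = (43/8)*(1/3675) = 43/29400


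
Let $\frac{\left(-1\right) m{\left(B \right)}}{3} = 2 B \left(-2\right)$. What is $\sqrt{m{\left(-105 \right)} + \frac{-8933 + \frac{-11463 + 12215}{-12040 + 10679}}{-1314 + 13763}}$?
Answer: $\frac{i \sqrt{361912017374927745}}{16943089} \approx 35.507 i$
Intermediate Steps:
$m{\left(B \right)} = 12 B$ ($m{\left(B \right)} = - 3 \cdot 2 B \left(-2\right) = - 3 \left(- 4 B\right) = 12 B$)
$\sqrt{m{\left(-105 \right)} + \frac{-8933 + \frac{-11463 + 12215}{-12040 + 10679}}{-1314 + 13763}} = \sqrt{12 \left(-105\right) + \frac{-8933 + \frac{-11463 + 12215}{-12040 + 10679}}{-1314 + 13763}} = \sqrt{-1260 + \frac{-8933 + \frac{752}{-1361}}{12449}} = \sqrt{-1260 + \left(-8933 + 752 \left(- \frac{1}{1361}\right)\right) \frac{1}{12449}} = \sqrt{-1260 + \left(-8933 - \frac{752}{1361}\right) \frac{1}{12449}} = \sqrt{-1260 - \frac{12158565}{16943089}} = \sqrt{- \frac{21360450705}{16943089}} = \frac{i \sqrt{361912017374927745}}{16943089}$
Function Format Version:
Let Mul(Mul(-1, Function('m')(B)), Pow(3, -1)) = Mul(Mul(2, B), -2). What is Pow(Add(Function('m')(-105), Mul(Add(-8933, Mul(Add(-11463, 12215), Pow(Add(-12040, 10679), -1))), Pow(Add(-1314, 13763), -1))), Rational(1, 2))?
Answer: Mul(Rational(1, 16943089), I, Pow(361912017374927745, Rational(1, 2))) ≈ Mul(35.507, I)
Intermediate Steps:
Function('m')(B) = Mul(12, B) (Function('m')(B) = Mul(-3, Mul(Mul(2, B), -2)) = Mul(-3, Mul(-4, B)) = Mul(12, B))
Pow(Add(Function('m')(-105), Mul(Add(-8933, Mul(Add(-11463, 12215), Pow(Add(-12040, 10679), -1))), Pow(Add(-1314, 13763), -1))), Rational(1, 2)) = Pow(Add(Mul(12, -105), Mul(Add(-8933, Mul(Add(-11463, 12215), Pow(Add(-12040, 10679), -1))), Pow(Add(-1314, 13763), -1))), Rational(1, 2)) = Pow(Add(-1260, Mul(Add(-8933, Mul(752, Pow(-1361, -1))), Pow(12449, -1))), Rational(1, 2)) = Pow(Add(-1260, Mul(Add(-8933, Mul(752, Rational(-1, 1361))), Rational(1, 12449))), Rational(1, 2)) = Pow(Add(-1260, Mul(Add(-8933, Rational(-752, 1361)), Rational(1, 12449))), Rational(1, 2)) = Pow(Add(-1260, Mul(Rational(-12158565, 1361), Rational(1, 12449))), Rational(1, 2)) = Pow(Add(-1260, Rational(-12158565, 16943089)), Rational(1, 2)) = Pow(Rational(-21360450705, 16943089), Rational(1, 2)) = Mul(Rational(1, 16943089), I, Pow(361912017374927745, Rational(1, 2)))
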